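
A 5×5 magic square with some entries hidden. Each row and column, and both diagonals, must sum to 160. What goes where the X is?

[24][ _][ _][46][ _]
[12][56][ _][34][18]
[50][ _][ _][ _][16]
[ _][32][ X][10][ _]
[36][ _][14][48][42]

The remaining cell in row 2 is (2,3) = 160 − 120 = 40.
Row 5 must total 160; the given cells sum to 140, so (5,2) = 20.
From column 1, 160 − (24 + 12 + 50 + 36) gives (4,1) = 38.
The remaining cell in column 4 is (3,4) = 160 − 138 = 22.
Using main diagonal: 24 + 56 + 10 + 42 + ? → (3,3) = 160 − 132 = 28.
Anti-diagonal needs 160; the known cells sum to 130, so (1,5) = 30.
Row 3 must total 160; the given cells sum to 116, so (3,2) = 44.
Column 2 needs 160; the known cells sum to 152, so (1,2) = 8.
The remaining cell in column 5 is (4,5) = 160 − 106 = 54.
Using row 1: 24 + 8 + 46 + 30 + ? → (1,3) = 160 − 108 = 52.
The remaining cell in row 4 is (4,3) = 160 − 134 = 26.

26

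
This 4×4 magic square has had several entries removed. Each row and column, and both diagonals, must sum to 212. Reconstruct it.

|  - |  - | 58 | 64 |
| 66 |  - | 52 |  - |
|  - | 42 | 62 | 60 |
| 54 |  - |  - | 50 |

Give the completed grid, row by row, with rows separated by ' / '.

Row 3 needs 212; the known cells sum to 164, so (3,1) = 48.
Column 1: 66 + 48 + 54 + ? = 212, so (1,1) = 44.
From column 3, 212 − (58 + 52 + 62) gives (4,3) = 40.
From column 4, 212 − (64 + 60 + 50) gives (2,4) = 38.
Main diagonal must total 212; the given cells sum to 156, so (2,2) = 56.
Row 1 needs 212; the known cells sum to 166, so (1,2) = 46.
Row 4 needs 212; the known cells sum to 144, so (4,2) = 68.

44 46 58 64 / 66 56 52 38 / 48 42 62 60 / 54 68 40 50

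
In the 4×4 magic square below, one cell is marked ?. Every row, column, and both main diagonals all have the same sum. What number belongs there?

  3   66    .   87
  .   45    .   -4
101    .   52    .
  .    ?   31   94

59

Main diagonal is complete and sums to 194; that is the magic constant.
From row 1, 194 − (3 + 66 + 87) gives (1,3) = 38.
Using column 3: 38 + 52 + 31 + ? → (2,3) = 194 − 121 = 73.
Using column 4: 87 + (-4) + 94 + ? → (3,4) = 194 − 177 = 17.
Row 2: 45 + 73 + (-4) + ? = 194, so (2,1) = 80.
Using row 3: 101 + 52 + 17 + ? → (3,2) = 194 − 170 = 24.
Using column 1: 3 + 80 + 101 + ? → (4,1) = 194 − 184 = 10.
Column 2 needs 194; the known cells sum to 135, so (4,2) = 59.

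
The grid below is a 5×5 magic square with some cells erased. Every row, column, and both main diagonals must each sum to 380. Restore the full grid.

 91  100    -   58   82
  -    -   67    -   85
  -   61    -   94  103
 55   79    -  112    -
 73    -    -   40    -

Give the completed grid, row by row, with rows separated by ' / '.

Row 1 needs 380; the known cells sum to 331, so (1,3) = 49.
Column 4 needs 380; the known cells sum to 304, so (2,4) = 76.
Anti-diagonal needs 380; the known cells sum to 310, so (3,3) = 70.
Using row 3: 61 + 70 + 94 + 103 + ? → (3,1) = 380 − 328 = 52.
Column 1: 91 + 52 + 55 + 73 + ? = 380, so (2,1) = 109.
From row 2, 380 − (109 + 67 + 76 + 85) gives (2,2) = 43.
Column 2: 100 + 43 + 61 + 79 + ? = 380, so (5,2) = 97.
Main diagonal needs 380; the known cells sum to 316, so (5,5) = 64.
Row 5 needs 380; the known cells sum to 274, so (5,3) = 106.
Column 3 needs 380; the known cells sum to 292, so (4,3) = 88.
From column 5, 380 − (82 + 85 + 103 + 64) gives (4,5) = 46.

91 100 49 58 82 / 109 43 67 76 85 / 52 61 70 94 103 / 55 79 88 112 46 / 73 97 106 40 64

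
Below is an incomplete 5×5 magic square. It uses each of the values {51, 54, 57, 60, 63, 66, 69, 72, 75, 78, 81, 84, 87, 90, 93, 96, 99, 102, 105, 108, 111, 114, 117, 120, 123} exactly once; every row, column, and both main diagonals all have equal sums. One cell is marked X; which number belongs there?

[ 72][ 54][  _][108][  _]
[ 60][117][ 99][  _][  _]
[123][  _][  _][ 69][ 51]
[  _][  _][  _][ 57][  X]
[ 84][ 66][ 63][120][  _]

114

The 25 entries sum to 2175, so each line sums to 2175/5 = 435.
Row 5 needs 435; the known cells sum to 333, so (5,5) = 102.
The remaining cell in column 1 is (4,1) = 435 − 339 = 96.
Column 4 must total 435; the given cells sum to 354, so (2,4) = 81.
Main diagonal must total 435; the given cells sum to 348, so (3,3) = 87.
Row 2 must total 435; the given cells sum to 357, so (2,5) = 78.
From row 3, 435 − (123 + 87 + 69 + 51) gives (3,2) = 105.
Column 2: 54 + 117 + 105 + 66 + ? = 435, so (4,2) = 93.
Anti-diagonal needs 435; the known cells sum to 345, so (1,5) = 90.
Row 1 needs 435; the known cells sum to 324, so (1,3) = 111.
Column 3 needs 435; the known cells sum to 360, so (4,3) = 75.
Column 5 needs 435; the known cells sum to 321, so (4,5) = 114.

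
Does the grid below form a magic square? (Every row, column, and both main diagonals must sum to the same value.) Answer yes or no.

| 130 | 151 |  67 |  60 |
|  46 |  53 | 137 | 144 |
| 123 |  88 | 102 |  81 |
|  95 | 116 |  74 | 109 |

Row 1: 130 + 151 + 67 + 60 = 408.
Row 2: 46 + 53 + 137 + 144 = 380.
Row 3: 123 + 88 + 102 + 81 = 394.
Row 4: 95 + 116 + 74 + 109 = 394.
Column 1: 130 + 46 + 123 + 95 = 394.
Column 2: 151 + 53 + 88 + 116 = 408.
Column 3: 67 + 137 + 102 + 74 = 380.
Column 4: 60 + 144 + 81 + 109 = 394.
Main diagonal: 130 + 53 + 102 + 109 = 394.
Anti-diagonal: 60 + 137 + 88 + 95 = 380.

No — column 2 sums to 408 but column 1 sums to 394.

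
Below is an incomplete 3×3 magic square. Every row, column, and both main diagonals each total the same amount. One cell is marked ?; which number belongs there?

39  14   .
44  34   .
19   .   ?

Column 1 is complete and sums to 102; that is the magic constant.
The remaining cell in row 1 is (1,3) = 102 − 53 = 49.
From row 2, 102 − (44 + 34) gives (2,3) = 24.
Column 2 must total 102; the given cells sum to 48, so (3,2) = 54.
From column 3, 102 − (49 + 24) gives (3,3) = 29.

29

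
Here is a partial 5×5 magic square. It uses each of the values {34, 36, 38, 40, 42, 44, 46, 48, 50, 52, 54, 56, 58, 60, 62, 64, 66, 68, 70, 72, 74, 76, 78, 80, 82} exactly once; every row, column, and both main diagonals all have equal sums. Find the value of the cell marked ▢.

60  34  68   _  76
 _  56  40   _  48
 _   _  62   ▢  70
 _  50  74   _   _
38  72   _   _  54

36

The 25 entries sum to 1450, so each line sums to 1450/5 = 290.
Using row 1: 60 + 34 + 68 + 76 + ? → (1,4) = 290 − 238 = 52.
The remaining cell in column 2 is (3,2) = 290 − 212 = 78.
Column 3 needs 290; the known cells sum to 244, so (5,3) = 46.
Column 5 needs 290; the known cells sum to 248, so (4,5) = 42.
Main diagonal must total 290; the given cells sum to 232, so (4,4) = 58.
Using anti-diagonal: 76 + 62 + 50 + 38 + ? → (2,4) = 290 − 226 = 64.
From row 2, 290 − (56 + 40 + 64 + 48) gives (2,1) = 82.
Using row 4: 50 + 74 + 58 + 42 + ? → (4,1) = 290 − 224 = 66.
The remaining cell in row 5 is (5,4) = 290 − 210 = 80.
The remaining cell in column 1 is (3,1) = 290 − 246 = 44.
Column 4 needs 290; the known cells sum to 254, so (3,4) = 36.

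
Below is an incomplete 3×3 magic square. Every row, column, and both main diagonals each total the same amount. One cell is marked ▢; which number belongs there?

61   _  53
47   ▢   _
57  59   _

Column 1 is complete and sums to 165; that is the magic constant.
Row 1 must total 165; the given cells sum to 114, so (1,2) = 51.
The remaining cell in row 3 is (3,3) = 165 − 116 = 49.
The remaining cell in column 2 is (2,2) = 165 − 110 = 55.

55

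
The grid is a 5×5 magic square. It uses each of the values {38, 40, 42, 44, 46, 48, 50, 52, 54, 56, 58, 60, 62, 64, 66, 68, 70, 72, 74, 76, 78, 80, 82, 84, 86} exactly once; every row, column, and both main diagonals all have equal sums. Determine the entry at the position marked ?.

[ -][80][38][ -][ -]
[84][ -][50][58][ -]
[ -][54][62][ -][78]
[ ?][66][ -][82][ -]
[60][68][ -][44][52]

48

The 25 entries sum to 1550, so each line sums to 1550/5 = 310.
The remaining cell in row 5 is (5,3) = 310 − 224 = 86.
Column 2 must total 310; the given cells sum to 268, so (2,2) = 42.
The remaining cell in column 3 is (4,3) = 310 − 236 = 74.
From main diagonal, 310 − (42 + 62 + 82 + 52) gives (1,1) = 72.
Anti-diagonal must total 310; the given cells sum to 246, so (1,5) = 64.
The remaining cell in row 1 is (1,4) = 310 − 254 = 56.
Row 2 must total 310; the given cells sum to 234, so (2,5) = 76.
Column 4: 56 + 58 + 82 + 44 + ? = 310, so (3,4) = 70.
Using column 5: 64 + 76 + 78 + 52 + ? → (4,5) = 310 − 270 = 40.
The remaining cell in row 3 is (3,1) = 310 − 264 = 46.
Row 4 needs 310; the known cells sum to 262, so (4,1) = 48.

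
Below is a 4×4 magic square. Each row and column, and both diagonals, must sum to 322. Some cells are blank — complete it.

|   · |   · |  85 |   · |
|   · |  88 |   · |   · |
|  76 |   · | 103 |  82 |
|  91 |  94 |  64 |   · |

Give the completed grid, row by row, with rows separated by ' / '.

58 79 85 100 / 97 88 70 67 / 76 61 103 82 / 91 94 64 73

Row 3 needs 322; the known cells sum to 261, so (3,2) = 61.
Using row 4: 91 + 94 + 64 + ? → (4,4) = 322 − 249 = 73.
Column 2 needs 322; the known cells sum to 243, so (1,2) = 79.
Column 3 must total 322; the given cells sum to 252, so (2,3) = 70.
Main diagonal must total 322; the given cells sum to 264, so (1,1) = 58.
From anti-diagonal, 322 − (70 + 61 + 91) gives (1,4) = 100.
Column 1: 58 + 76 + 91 + ? = 322, so (2,1) = 97.
The remaining cell in column 4 is (2,4) = 322 − 255 = 67.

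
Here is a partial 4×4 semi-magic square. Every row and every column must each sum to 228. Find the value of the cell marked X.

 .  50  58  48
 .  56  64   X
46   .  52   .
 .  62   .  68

Row 1 must total 228; the given cells sum to 156, so (1,1) = 72.
Using column 2: 50 + 56 + 62 + ? → (3,2) = 228 − 168 = 60.
Column 3 must total 228; the given cells sum to 174, so (4,3) = 54.
Row 3 must total 228; the given cells sum to 158, so (3,4) = 70.
Row 4 needs 228; the known cells sum to 184, so (4,1) = 44.
Column 1 must total 228; the given cells sum to 162, so (2,1) = 66.
The remaining cell in column 4 is (2,4) = 228 − 186 = 42.

42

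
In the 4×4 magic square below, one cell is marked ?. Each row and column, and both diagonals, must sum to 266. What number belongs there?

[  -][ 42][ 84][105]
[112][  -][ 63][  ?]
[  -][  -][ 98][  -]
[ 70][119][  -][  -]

Row 1: 42 + 84 + 105 + ? = 266, so (1,1) = 35.
Column 1: 35 + 112 + 70 + ? = 266, so (3,1) = 49.
Column 3 needs 266; the known cells sum to 245, so (4,3) = 21.
Anti-diagonal: 105 + 63 + 70 + ? = 266, so (3,2) = 28.
Row 3 must total 266; the given cells sum to 175, so (3,4) = 91.
Using row 4: 70 + 119 + 21 + ? → (4,4) = 266 − 210 = 56.
Column 2 needs 266; the known cells sum to 189, so (2,2) = 77.
Column 4 needs 266; the known cells sum to 252, so (2,4) = 14.

14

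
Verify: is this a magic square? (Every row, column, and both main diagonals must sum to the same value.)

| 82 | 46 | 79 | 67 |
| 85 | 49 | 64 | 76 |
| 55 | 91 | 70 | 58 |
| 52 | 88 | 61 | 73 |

Row 1: 82 + 46 + 79 + 67 = 274.
Row 2: 85 + 49 + 64 + 76 = 274.
Row 3: 55 + 91 + 70 + 58 = 274.
Row 4: 52 + 88 + 61 + 73 = 274.
Column 1: 82 + 85 + 55 + 52 = 274.
Column 2: 46 + 49 + 91 + 88 = 274.
Column 3: 79 + 64 + 70 + 61 = 274.
Column 4: 67 + 76 + 58 + 73 = 274.
Main diagonal: 82 + 49 + 70 + 73 = 274.
Anti-diagonal: 67 + 64 + 91 + 52 = 274.
All lines sum to 274.

Yes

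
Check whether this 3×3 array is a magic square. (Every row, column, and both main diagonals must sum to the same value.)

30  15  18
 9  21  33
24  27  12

Yes

Row 1: 30 + 15 + 18 = 63.
Row 2: 9 + 21 + 33 = 63.
Row 3: 24 + 27 + 12 = 63.
Column 1: 30 + 9 + 24 = 63.
Column 2: 15 + 21 + 27 = 63.
Column 3: 18 + 33 + 12 = 63.
Main diagonal: 30 + 21 + 12 = 63.
Anti-diagonal: 18 + 21 + 24 = 63.
All lines sum to 63.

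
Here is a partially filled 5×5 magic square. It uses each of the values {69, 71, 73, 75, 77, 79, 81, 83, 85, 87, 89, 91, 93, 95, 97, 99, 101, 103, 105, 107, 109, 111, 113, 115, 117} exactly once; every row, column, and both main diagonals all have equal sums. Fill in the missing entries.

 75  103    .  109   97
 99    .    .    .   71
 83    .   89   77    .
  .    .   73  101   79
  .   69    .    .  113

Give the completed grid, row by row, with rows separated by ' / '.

75 103 81 109 97 / 99 87 115 93 71 / 83 111 89 77 105 / 117 95 73 101 79 / 91 69 107 85 113

The 25 entries sum to 2325, so each line sums to 2325/5 = 465.
Using row 1: 75 + 103 + 109 + 97 + ? → (1,3) = 465 − 384 = 81.
Using column 5: 97 + 71 + 79 + 113 + ? → (3,5) = 465 − 360 = 105.
Main diagonal must total 465; the given cells sum to 378, so (2,2) = 87.
Row 3 needs 465; the known cells sum to 354, so (3,2) = 111.
The remaining cell in column 2 is (4,2) = 465 − 370 = 95.
Row 4 must total 465; the given cells sum to 348, so (4,1) = 117.
From column 1, 465 − (75 + 99 + 83 + 117) gives (5,1) = 91.
Anti-diagonal: 97 + 89 + 95 + 91 + ? = 465, so (2,4) = 93.
Row 2 needs 465; the known cells sum to 350, so (2,3) = 115.
Column 3 needs 465; the known cells sum to 358, so (5,3) = 107.
Using column 4: 109 + 93 + 77 + 101 + ? → (5,4) = 465 − 380 = 85.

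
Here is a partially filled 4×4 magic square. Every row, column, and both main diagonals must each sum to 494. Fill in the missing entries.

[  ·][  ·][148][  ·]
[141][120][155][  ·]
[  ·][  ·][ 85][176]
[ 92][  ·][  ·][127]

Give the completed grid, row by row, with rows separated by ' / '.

162 71 148 113 / 141 120 155 78 / 99 134 85 176 / 92 169 106 127

Row 2: 141 + 120 + 155 + ? = 494, so (2,4) = 78.
Column 3 needs 494; the known cells sum to 388, so (4,3) = 106.
Using column 4: 78 + 176 + 127 + ? → (1,4) = 494 − 381 = 113.
Main diagonal must total 494; the given cells sum to 332, so (1,1) = 162.
Anti-diagonal must total 494; the given cells sum to 360, so (3,2) = 134.
Row 1: 162 + 148 + 113 + ? = 494, so (1,2) = 71.
Using row 3: 134 + 85 + 176 + ? → (3,1) = 494 − 395 = 99.
Using row 4: 92 + 106 + 127 + ? → (4,2) = 494 − 325 = 169.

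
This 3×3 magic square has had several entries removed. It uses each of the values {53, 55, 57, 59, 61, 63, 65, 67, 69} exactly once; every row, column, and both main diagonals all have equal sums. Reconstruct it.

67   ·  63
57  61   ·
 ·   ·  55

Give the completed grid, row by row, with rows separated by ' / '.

The 9 entries sum to 549, so each line sums to 549/3 = 183.
Row 1 must total 183; the given cells sum to 130, so (1,2) = 53.
Row 2 needs 183; the known cells sum to 118, so (2,3) = 65.
The remaining cell in column 1 is (3,1) = 183 − 124 = 59.
Column 2: 53 + 61 + ? = 183, so (3,2) = 69.

67 53 63 / 57 61 65 / 59 69 55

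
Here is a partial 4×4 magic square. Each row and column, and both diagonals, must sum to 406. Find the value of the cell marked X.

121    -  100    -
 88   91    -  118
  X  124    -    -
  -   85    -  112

103

Row 2 must total 406; the given cells sum to 297, so (2,3) = 109.
Column 2 needs 406; the known cells sum to 300, so (1,2) = 106.
From main diagonal, 406 − (121 + 91 + 112) gives (3,3) = 82.
The remaining cell in row 1 is (1,4) = 406 − 327 = 79.
Column 3: 100 + 109 + 82 + ? = 406, so (4,3) = 115.
From column 4, 406 − (79 + 118 + 112) gives (3,4) = 97.
From anti-diagonal, 406 − (79 + 109 + 124) gives (4,1) = 94.
The remaining cell in row 3 is (3,1) = 406 − 303 = 103.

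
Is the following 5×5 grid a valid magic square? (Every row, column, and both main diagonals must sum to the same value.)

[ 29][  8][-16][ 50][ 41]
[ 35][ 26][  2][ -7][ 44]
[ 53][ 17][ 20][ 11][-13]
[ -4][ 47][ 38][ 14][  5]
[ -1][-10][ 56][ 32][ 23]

No — column 2 sums to 88 but column 4 sums to 100.

Row 1: 29 + 8 + (-16) + 50 + 41 = 112.
Row 2: 35 + 26 + 2 + (-7) + 44 = 100.
Row 3: 53 + 17 + 20 + 11 + (-13) = 88.
Row 4: -4 + 47 + 38 + 14 + 5 = 100.
Row 5: -1 + (-10) + 56 + 32 + 23 = 100.
Column 1: 29 + 35 + 53 + (-4) + (-1) = 112.
Column 2: 8 + 26 + 17 + 47 + (-10) = 88.
Column 3: -16 + 2 + 20 + 38 + 56 = 100.
Column 4: 50 + (-7) + 11 + 14 + 32 = 100.
Column 5: 41 + 44 + (-13) + 5 + 23 = 100.
Main diagonal: 29 + 26 + 20 + 14 + 23 = 112.
Anti-diagonal: 41 + (-7) + 20 + 47 + (-1) = 100.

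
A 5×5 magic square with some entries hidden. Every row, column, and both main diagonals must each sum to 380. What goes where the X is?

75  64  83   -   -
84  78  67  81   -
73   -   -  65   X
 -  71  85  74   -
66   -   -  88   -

79

Using row 2: 84 + 78 + 67 + 81 + ? → (2,5) = 380 − 310 = 70.
Column 1 must total 380; the given cells sum to 298, so (4,1) = 82.
Column 4 must total 380; the given cells sum to 308, so (1,4) = 72.
Using row 1: 75 + 64 + 83 + 72 + ? → (1,5) = 380 − 294 = 86.
The remaining cell in row 4 is (4,5) = 380 − 312 = 68.
Using anti-diagonal: 86 + 81 + 71 + 66 + ? → (3,3) = 380 − 304 = 76.
Column 3 needs 380; the known cells sum to 311, so (5,3) = 69.
Using main diagonal: 75 + 78 + 76 + 74 + ? → (5,5) = 380 − 303 = 77.
Row 5 needs 380; the known cells sum to 300, so (5,2) = 80.
Column 2 must total 380; the given cells sum to 293, so (3,2) = 87.
Using column 5: 86 + 70 + 68 + 77 + ? → (3,5) = 380 − 301 = 79.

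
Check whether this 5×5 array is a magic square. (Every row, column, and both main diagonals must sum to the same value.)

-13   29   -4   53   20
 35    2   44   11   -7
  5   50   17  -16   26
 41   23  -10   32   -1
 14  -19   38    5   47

No — column 2 sums to 85 but column 1 sums to 82.

Row 1: -13 + 29 + (-4) + 53 + 20 = 85.
Row 2: 35 + 2 + 44 + 11 + (-7) = 85.
Row 3: 5 + 50 + 17 + (-16) + 26 = 82.
Row 4: 41 + 23 + (-10) + 32 + (-1) = 85.
Row 5: 14 + (-19) + 38 + 5 + 47 = 85.
Column 1: -13 + 35 + 5 + 41 + 14 = 82.
Column 2: 29 + 2 + 50 + 23 + (-19) = 85.
Column 3: -4 + 44 + 17 + (-10) + 38 = 85.
Column 4: 53 + 11 + (-16) + 32 + 5 = 85.
Column 5: 20 + (-7) + 26 + (-1) + 47 = 85.
Main diagonal: -13 + 2 + 17 + 32 + 47 = 85.
Anti-diagonal: 20 + 11 + 17 + 23 + 14 = 85.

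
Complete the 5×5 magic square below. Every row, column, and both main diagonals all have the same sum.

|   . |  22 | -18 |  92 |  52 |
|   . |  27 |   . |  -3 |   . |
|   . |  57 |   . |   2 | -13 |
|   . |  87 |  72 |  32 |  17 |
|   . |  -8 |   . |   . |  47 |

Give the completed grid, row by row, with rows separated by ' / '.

37 22 -18 92 52 / 67 27 12 -3 82 / 97 57 42 2 -13 / -23 87 72 32 17 / 7 -8 77 62 47

Column 2 is already complete: 22 + 27 + 57 + 87 + -8 = 185, so that is the magic constant.
Using row 1: 22 + (-18) + 92 + 52 + ? → (1,1) = 185 − 148 = 37.
Row 4 needs 185; the known cells sum to 208, so (4,1) = -23.
The remaining cell in column 4 is (5,4) = 185 − 123 = 62.
From column 5, 185 − (52 + (-13) + 17 + 47) gives (2,5) = 82.
Main diagonal: 37 + 27 + 32 + 47 + ? = 185, so (3,3) = 42.
Anti-diagonal: 52 + (-3) + 42 + 87 + ? = 185, so (5,1) = 7.
Row 3 needs 185; the known cells sum to 88, so (3,1) = 97.
Row 5 needs 185; the known cells sum to 108, so (5,3) = 77.
Column 1 must total 185; the given cells sum to 118, so (2,1) = 67.
Using column 3: -18 + 42 + 72 + 77 + ? → (2,3) = 185 − 173 = 12.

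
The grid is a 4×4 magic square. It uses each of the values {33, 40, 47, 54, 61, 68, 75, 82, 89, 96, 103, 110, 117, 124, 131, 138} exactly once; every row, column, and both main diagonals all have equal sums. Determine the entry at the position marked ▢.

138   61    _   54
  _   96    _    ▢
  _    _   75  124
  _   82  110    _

The 16 entries sum to 1368, so each line sums to 1368/4 = 342.
Row 1 needs 342; the known cells sum to 253, so (1,3) = 89.
From column 2, 342 − (61 + 96 + 82) gives (3,2) = 103.
Column 3 must total 342; the given cells sum to 274, so (2,3) = 68.
Main diagonal must total 342; the given cells sum to 309, so (4,4) = 33.
The remaining cell in anti-diagonal is (4,1) = 342 − 225 = 117.
Row 3 needs 342; the known cells sum to 302, so (3,1) = 40.
Column 1 must total 342; the given cells sum to 295, so (2,1) = 47.
Column 4 must total 342; the given cells sum to 211, so (2,4) = 131.

131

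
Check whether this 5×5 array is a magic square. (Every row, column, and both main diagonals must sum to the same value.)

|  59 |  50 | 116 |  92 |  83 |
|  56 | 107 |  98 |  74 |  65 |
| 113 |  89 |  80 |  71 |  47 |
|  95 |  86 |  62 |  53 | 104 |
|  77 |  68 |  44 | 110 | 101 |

Yes

Row 1: 59 + 50 + 116 + 92 + 83 = 400.
Row 2: 56 + 107 + 98 + 74 + 65 = 400.
Row 3: 113 + 89 + 80 + 71 + 47 = 400.
Row 4: 95 + 86 + 62 + 53 + 104 = 400.
Row 5: 77 + 68 + 44 + 110 + 101 = 400.
Column 1: 59 + 56 + 113 + 95 + 77 = 400.
Column 2: 50 + 107 + 89 + 86 + 68 = 400.
Column 3: 116 + 98 + 80 + 62 + 44 = 400.
Column 4: 92 + 74 + 71 + 53 + 110 = 400.
Column 5: 83 + 65 + 47 + 104 + 101 = 400.
Main diagonal: 59 + 107 + 80 + 53 + 101 = 400.
Anti-diagonal: 83 + 74 + 80 + 86 + 77 = 400.
All lines sum to 400.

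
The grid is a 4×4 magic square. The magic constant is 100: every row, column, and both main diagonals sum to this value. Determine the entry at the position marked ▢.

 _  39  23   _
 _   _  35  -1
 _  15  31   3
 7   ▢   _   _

27

Using row 3: 15 + 31 + 3 + ? → (3,1) = 100 − 49 = 51.
From column 3, 100 − (23 + 35 + 31) gives (4,3) = 11.
Anti-diagonal needs 100; the known cells sum to 57, so (1,4) = 43.
Row 1 must total 100; the given cells sum to 105, so (1,1) = -5.
From column 1, 100 − (-5 + 51 + 7) gives (2,1) = 47.
Column 4: 43 + (-1) + 3 + ? = 100, so (4,4) = 55.
Main diagonal needs 100; the known cells sum to 81, so (2,2) = 19.
Using row 4: 7 + 11 + 55 + ? → (4,2) = 100 − 73 = 27.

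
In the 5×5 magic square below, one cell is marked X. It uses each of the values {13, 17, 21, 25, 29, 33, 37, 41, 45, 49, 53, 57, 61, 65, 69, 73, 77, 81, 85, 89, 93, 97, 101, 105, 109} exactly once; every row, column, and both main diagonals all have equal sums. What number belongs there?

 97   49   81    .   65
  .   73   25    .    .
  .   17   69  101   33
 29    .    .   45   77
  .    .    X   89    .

The 25 entries sum to 1525, so each line sums to 1525/5 = 305.
Row 1 needs 305; the known cells sum to 292, so (1,4) = 13.
Using row 3: 17 + 69 + 101 + 33 + ? → (3,1) = 305 − 220 = 85.
The remaining cell in column 4 is (2,4) = 305 − 248 = 57.
From main diagonal, 305 − (97 + 73 + 69 + 45) gives (5,5) = 21.
Column 5 must total 305; the given cells sum to 196, so (2,5) = 109.
Using row 2: 73 + 25 + 57 + 109 + ? → (2,1) = 305 − 264 = 41.
Column 1 needs 305; the known cells sum to 252, so (5,1) = 53.
The remaining cell in anti-diagonal is (4,2) = 305 − 244 = 61.
Row 4: 29 + 61 + 45 + 77 + ? = 305, so (4,3) = 93.
Using column 2: 49 + 73 + 17 + 61 + ? → (5,2) = 305 − 200 = 105.
Using column 3: 81 + 25 + 69 + 93 + ? → (5,3) = 305 − 268 = 37.

37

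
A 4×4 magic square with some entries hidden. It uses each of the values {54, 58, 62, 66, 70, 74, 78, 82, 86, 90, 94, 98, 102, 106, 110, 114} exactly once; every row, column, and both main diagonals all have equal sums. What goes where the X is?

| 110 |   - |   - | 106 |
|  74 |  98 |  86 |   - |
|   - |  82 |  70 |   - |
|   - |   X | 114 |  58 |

The 16 entries sum to 1344, so each line sums to 1344/4 = 336.
Row 2 needs 336; the known cells sum to 258, so (2,4) = 78.
Using column 3: 86 + 70 + 114 + ? → (1,3) = 336 − 270 = 66.
Column 4 needs 336; the known cells sum to 242, so (3,4) = 94.
The remaining cell in anti-diagonal is (4,1) = 336 − 274 = 62.
The remaining cell in row 1 is (1,2) = 336 − 282 = 54.
Row 3 must total 336; the given cells sum to 246, so (3,1) = 90.
From row 4, 336 − (62 + 114 + 58) gives (4,2) = 102.

102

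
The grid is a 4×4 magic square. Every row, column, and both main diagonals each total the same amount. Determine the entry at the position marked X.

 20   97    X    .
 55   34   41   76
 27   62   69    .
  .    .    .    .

90

Row 2 is complete and sums to 206; that is the magic constant.
Row 3 must total 206; the given cells sum to 158, so (3,4) = 48.
Column 1 must total 206; the given cells sum to 102, so (4,1) = 104.
Column 2 must total 206; the given cells sum to 193, so (4,2) = 13.
From main diagonal, 206 − (20 + 34 + 69) gives (4,4) = 83.
Anti-diagonal must total 206; the given cells sum to 207, so (1,4) = -1.
Row 1 needs 206; the known cells sum to 116, so (1,3) = 90.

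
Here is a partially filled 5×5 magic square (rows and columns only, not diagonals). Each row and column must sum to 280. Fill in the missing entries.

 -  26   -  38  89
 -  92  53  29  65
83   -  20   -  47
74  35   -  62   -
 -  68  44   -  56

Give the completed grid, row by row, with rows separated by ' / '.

50 26 77 38 89 / 41 92 53 29 65 / 83 59 20 71 47 / 74 35 86 62 23 / 32 68 44 80 56

From row 2, 280 − (92 + 53 + 29 + 65) gives (2,1) = 41.
Column 2 must total 280; the given cells sum to 221, so (3,2) = 59.
From column 5, 280 − (89 + 65 + 47 + 56) gives (4,5) = 23.
Using row 3: 83 + 59 + 20 + 47 + ? → (3,4) = 280 − 209 = 71.
Row 4 must total 280; the given cells sum to 194, so (4,3) = 86.
Using column 3: 53 + 20 + 86 + 44 + ? → (1,3) = 280 − 203 = 77.
Using column 4: 38 + 29 + 71 + 62 + ? → (5,4) = 280 − 200 = 80.
The remaining cell in row 1 is (1,1) = 280 − 230 = 50.
Row 5: 68 + 44 + 80 + 56 + ? = 280, so (5,1) = 32.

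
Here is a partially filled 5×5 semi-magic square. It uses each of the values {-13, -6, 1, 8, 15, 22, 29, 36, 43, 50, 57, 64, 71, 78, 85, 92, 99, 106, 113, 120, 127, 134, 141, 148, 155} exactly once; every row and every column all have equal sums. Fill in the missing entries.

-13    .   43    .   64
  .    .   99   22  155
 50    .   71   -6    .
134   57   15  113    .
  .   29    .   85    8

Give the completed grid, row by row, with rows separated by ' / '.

-13 120 43 141 64 / 78 1 99 22 155 / 50 148 71 -6 92 / 134 57 15 113 36 / 106 29 127 85 8

The 25 entries sum to 1775, so each line sums to 1775/5 = 355.
The remaining cell in row 4 is (4,5) = 355 − 319 = 36.
Column 3 must total 355; the given cells sum to 228, so (5,3) = 127.
Column 4 must total 355; the given cells sum to 214, so (1,4) = 141.
Column 5 needs 355; the known cells sum to 263, so (3,5) = 92.
Row 1 needs 355; the known cells sum to 235, so (1,2) = 120.
Row 3 needs 355; the known cells sum to 207, so (3,2) = 148.
Row 5 must total 355; the given cells sum to 249, so (5,1) = 106.
Column 1 must total 355; the given cells sum to 277, so (2,1) = 78.
From column 2, 355 − (120 + 148 + 57 + 29) gives (2,2) = 1.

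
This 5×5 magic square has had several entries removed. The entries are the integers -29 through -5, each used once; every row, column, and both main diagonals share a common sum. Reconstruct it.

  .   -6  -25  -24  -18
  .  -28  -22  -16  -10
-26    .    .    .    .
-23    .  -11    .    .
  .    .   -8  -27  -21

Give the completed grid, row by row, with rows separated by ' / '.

-12 -6 -25 -24 -18 / -9 -28 -22 -16 -10 / -26 -20 -19 -13 -7 / -23 -17 -11 -5 -29 / -15 -14 -8 -27 -21

The entries are -29 through -5, which sum to -425, so each line sums to -425/5 = -85.
Row 1 needs -85; the known cells sum to -73, so (1,1) = -12.
Row 2 needs -85; the known cells sum to -76, so (2,1) = -9.
Column 1 must total -85; the given cells sum to -70, so (5,1) = -15.
The remaining cell in column 3 is (3,3) = -85 − (-66) = -19.
Main diagonal: -12 + (-28) + (-19) + (-21) + ? = -85, so (4,4) = -5.
Anti-diagonal needs -85; the known cells sum to -68, so (4,2) = -17.
From row 4, -85 − (-23 + (-17) + (-11) + (-5)) gives (4,5) = -29.
Row 5 needs -85; the known cells sum to -71, so (5,2) = -14.
Column 2 must total -85; the given cells sum to -65, so (3,2) = -20.
From column 4, -85 − (-24 + (-16) + (-5) + (-27)) gives (3,4) = -13.
From column 5, -85 − (-18 + (-10) + (-29) + (-21)) gives (3,5) = -7.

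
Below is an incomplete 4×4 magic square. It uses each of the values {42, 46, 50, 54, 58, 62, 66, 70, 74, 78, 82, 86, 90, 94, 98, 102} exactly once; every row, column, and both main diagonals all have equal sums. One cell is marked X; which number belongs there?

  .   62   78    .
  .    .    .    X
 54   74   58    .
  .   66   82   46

90

The 16 entries sum to 1152, so each line sums to 1152/4 = 288.
Row 3 must total 288; the given cells sum to 186, so (3,4) = 102.
Row 4 needs 288; the known cells sum to 194, so (4,1) = 94.
The remaining cell in column 2 is (2,2) = 288 − 202 = 86.
Column 3: 78 + 58 + 82 + ? = 288, so (2,3) = 70.
Using main diagonal: 86 + 58 + 46 + ? → (1,1) = 288 − 190 = 98.
From anti-diagonal, 288 − (70 + 74 + 94) gives (1,4) = 50.
The remaining cell in column 1 is (2,1) = 288 − 246 = 42.
Column 4: 50 + 102 + 46 + ? = 288, so (2,4) = 90.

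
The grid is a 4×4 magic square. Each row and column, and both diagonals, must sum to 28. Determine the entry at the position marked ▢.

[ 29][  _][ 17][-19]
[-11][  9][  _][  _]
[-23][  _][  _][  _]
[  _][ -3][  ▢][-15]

13

From row 1, 28 − (29 + 17 + (-19)) gives (1,2) = 1.
Column 1: 29 + (-11) + (-23) + ? = 28, so (4,1) = 33.
Column 2: 1 + 9 + (-3) + ? = 28, so (3,2) = 21.
Main diagonal: 29 + 9 + (-15) + ? = 28, so (3,3) = 5.
Anti-diagonal must total 28; the given cells sum to 35, so (2,3) = -7.
Row 2: -11 + 9 + (-7) + ? = 28, so (2,4) = 37.
From row 3, 28 − (-23 + 21 + 5) gives (3,4) = 25.
From row 4, 28 − (33 + (-3) + (-15)) gives (4,3) = 13.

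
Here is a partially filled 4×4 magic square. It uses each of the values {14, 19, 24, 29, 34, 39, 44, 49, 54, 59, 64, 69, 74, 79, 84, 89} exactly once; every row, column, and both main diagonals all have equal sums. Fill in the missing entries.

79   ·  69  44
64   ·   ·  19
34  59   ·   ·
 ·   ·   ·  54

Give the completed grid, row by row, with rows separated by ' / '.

The 16 entries sum to 824, so each line sums to 824/4 = 206.
Using row 1: 79 + 69 + 44 + ? → (1,2) = 206 − 192 = 14.
Using column 1: 79 + 64 + 34 + ? → (4,1) = 206 − 177 = 29.
Using column 4: 44 + 19 + 54 + ? → (3,4) = 206 − 117 = 89.
Anti-diagonal must total 206; the given cells sum to 132, so (2,3) = 74.
Row 2 must total 206; the given cells sum to 157, so (2,2) = 49.
The remaining cell in row 3 is (3,3) = 206 − 182 = 24.
Column 2 must total 206; the given cells sum to 122, so (4,2) = 84.
Column 3 must total 206; the given cells sum to 167, so (4,3) = 39.

79 14 69 44 / 64 49 74 19 / 34 59 24 89 / 29 84 39 54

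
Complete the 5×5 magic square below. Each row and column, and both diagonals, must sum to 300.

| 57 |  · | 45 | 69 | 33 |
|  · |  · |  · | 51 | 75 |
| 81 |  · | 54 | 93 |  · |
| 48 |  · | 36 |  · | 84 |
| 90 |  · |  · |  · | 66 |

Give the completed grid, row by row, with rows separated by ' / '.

57 96 45 69 33 / 24 63 87 51 75 / 81 30 54 93 42 / 48 72 36 60 84 / 90 39 78 27 66

Using row 1: 57 + 45 + 69 + 33 + ? → (1,2) = 300 − 204 = 96.
Column 1 must total 300; the given cells sum to 276, so (2,1) = 24.
Column 5: 33 + 75 + 84 + 66 + ? = 300, so (3,5) = 42.
Using anti-diagonal: 33 + 51 + 54 + 90 + ? → (4,2) = 300 − 228 = 72.
The remaining cell in row 3 is (3,2) = 300 − 270 = 30.
The remaining cell in row 4 is (4,4) = 300 − 240 = 60.
Column 4 needs 300; the known cells sum to 273, so (5,4) = 27.
Main diagonal must total 300; the given cells sum to 237, so (2,2) = 63.
Row 2: 24 + 63 + 51 + 75 + ? = 300, so (2,3) = 87.
Column 2 needs 300; the known cells sum to 261, so (5,2) = 39.
The remaining cell in column 3 is (5,3) = 300 − 222 = 78.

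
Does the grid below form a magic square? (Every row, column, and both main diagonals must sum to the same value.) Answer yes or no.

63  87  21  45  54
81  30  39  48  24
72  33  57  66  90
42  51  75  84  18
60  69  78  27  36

No — column 5 sums to 222 but column 1 sums to 318.

Row 1: 63 + 87 + 21 + 45 + 54 = 270.
Row 2: 81 + 30 + 39 + 48 + 24 = 222.
Row 3: 72 + 33 + 57 + 66 + 90 = 318.
Row 4: 42 + 51 + 75 + 84 + 18 = 270.
Row 5: 60 + 69 + 78 + 27 + 36 = 270.
Column 1: 63 + 81 + 72 + 42 + 60 = 318.
Column 2: 87 + 30 + 33 + 51 + 69 = 270.
Column 3: 21 + 39 + 57 + 75 + 78 = 270.
Column 4: 45 + 48 + 66 + 84 + 27 = 270.
Column 5: 54 + 24 + 90 + 18 + 36 = 222.
Main diagonal: 63 + 30 + 57 + 84 + 36 = 270.
Anti-diagonal: 54 + 48 + 57 + 51 + 60 = 270.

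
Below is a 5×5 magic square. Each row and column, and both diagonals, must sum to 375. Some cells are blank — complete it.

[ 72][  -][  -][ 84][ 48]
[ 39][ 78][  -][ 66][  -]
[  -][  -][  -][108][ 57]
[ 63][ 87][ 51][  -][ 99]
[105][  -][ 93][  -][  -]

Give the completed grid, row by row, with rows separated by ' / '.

The remaining cell in row 4 is (4,4) = 375 − 300 = 75.
Column 1 needs 375; the known cells sum to 279, so (3,1) = 96.
The remaining cell in column 4 is (5,4) = 375 − 333 = 42.
Anti-diagonal: 48 + 66 + 87 + 105 + ? = 375, so (3,3) = 69.
Row 3: 96 + 69 + 108 + 57 + ? = 375, so (3,2) = 45.
The remaining cell in main diagonal is (5,5) = 375 − 294 = 81.
Row 5: 105 + 93 + 42 + 81 + ? = 375, so (5,2) = 54.
From column 2, 375 − (78 + 45 + 87 + 54) gives (1,2) = 111.
The remaining cell in column 5 is (2,5) = 375 − 285 = 90.
Row 1: 72 + 111 + 84 + 48 + ? = 375, so (1,3) = 60.
Row 2: 39 + 78 + 66 + 90 + ? = 375, so (2,3) = 102.

72 111 60 84 48 / 39 78 102 66 90 / 96 45 69 108 57 / 63 87 51 75 99 / 105 54 93 42 81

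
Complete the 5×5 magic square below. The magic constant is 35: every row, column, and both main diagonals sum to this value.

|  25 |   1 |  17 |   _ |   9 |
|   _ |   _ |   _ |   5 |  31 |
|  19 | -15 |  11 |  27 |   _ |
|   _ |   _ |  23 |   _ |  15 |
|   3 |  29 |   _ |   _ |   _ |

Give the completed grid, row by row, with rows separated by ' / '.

Row 1 needs 35; the known cells sum to 52, so (1,4) = -17.
From row 3, 35 − (19 + (-15) + 11 + 27) gives (3,5) = -7.
Column 5: 9 + 31 + (-7) + 15 + ? = 35, so (5,5) = -13.
The remaining cell in anti-diagonal is (4,2) = 35 − 28 = 7.
Using column 2: 1 + (-15) + 7 + 29 + ? → (2,2) = 35 − 22 = 13.
Main diagonal: 25 + 13 + 11 + (-13) + ? = 35, so (4,4) = -1.
From row 4, 35 − (7 + 23 + (-1) + 15) gives (4,1) = -9.
Using column 1: 25 + 19 + (-9) + 3 + ? → (2,1) = 35 − 38 = -3.
From column 4, 35 − (-17 + 5 + 27 + (-1)) gives (5,4) = 21.
The remaining cell in row 2 is (2,3) = 35 − 46 = -11.
Row 5 needs 35; the known cells sum to 40, so (5,3) = -5.

25 1 17 -17 9 / -3 13 -11 5 31 / 19 -15 11 27 -7 / -9 7 23 -1 15 / 3 29 -5 21 -13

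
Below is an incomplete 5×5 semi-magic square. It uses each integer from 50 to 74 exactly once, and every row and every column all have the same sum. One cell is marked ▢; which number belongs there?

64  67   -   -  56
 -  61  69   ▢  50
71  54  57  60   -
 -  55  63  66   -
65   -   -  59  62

72

The entries are 50 through 74, which sum to 1550, so each line sums to 1550/5 = 310.
Row 3 must total 310; the given cells sum to 242, so (3,5) = 68.
Using column 2: 67 + 61 + 54 + 55 + ? → (5,2) = 310 − 237 = 73.
Using column 5: 56 + 50 + 68 + 62 + ? → (4,5) = 310 − 236 = 74.
Row 4: 55 + 63 + 66 + 74 + ? = 310, so (4,1) = 52.
The remaining cell in row 5 is (5,3) = 310 − 259 = 51.
Column 1 needs 310; the known cells sum to 252, so (2,1) = 58.
The remaining cell in column 3 is (1,3) = 310 − 240 = 70.
Row 1 must total 310; the given cells sum to 257, so (1,4) = 53.
Row 2 needs 310; the known cells sum to 238, so (2,4) = 72.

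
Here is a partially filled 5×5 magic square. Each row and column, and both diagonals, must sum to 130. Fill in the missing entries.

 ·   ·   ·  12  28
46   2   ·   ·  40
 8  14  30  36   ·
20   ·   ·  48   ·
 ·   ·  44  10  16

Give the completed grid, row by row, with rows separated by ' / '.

34 50 6 12 28 / 46 2 18 24 40 / 8 14 30 36 42 / 20 26 32 48 4 / 22 38 44 10 16

Using row 3: 8 + 14 + 30 + 36 + ? → (3,5) = 130 − 88 = 42.
Column 4: 12 + 36 + 48 + 10 + ? = 130, so (2,4) = 24.
Column 5 must total 130; the given cells sum to 126, so (4,5) = 4.
Main diagonal: 2 + 30 + 48 + 16 + ? = 130, so (1,1) = 34.
The remaining cell in row 2 is (2,3) = 130 − 112 = 18.
Column 1: 34 + 46 + 8 + 20 + ? = 130, so (5,1) = 22.
Anti-diagonal needs 130; the known cells sum to 104, so (4,2) = 26.
Row 4: 20 + 26 + 48 + 4 + ? = 130, so (4,3) = 32.
Row 5: 22 + 44 + 10 + 16 + ? = 130, so (5,2) = 38.
Column 2: 2 + 14 + 26 + 38 + ? = 130, so (1,2) = 50.
From column 3, 130 − (18 + 30 + 32 + 44) gives (1,3) = 6.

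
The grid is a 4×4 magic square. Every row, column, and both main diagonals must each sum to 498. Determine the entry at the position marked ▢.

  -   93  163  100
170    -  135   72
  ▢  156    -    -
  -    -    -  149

79

The remaining cell in row 1 is (1,1) = 498 − 356 = 142.
Row 2 must total 498; the given cells sum to 377, so (2,2) = 121.
From column 2, 498 − (93 + 121 + 156) gives (4,2) = 128.
Column 4 must total 498; the given cells sum to 321, so (3,4) = 177.
Main diagonal: 142 + 121 + 149 + ? = 498, so (3,3) = 86.
From anti-diagonal, 498 − (100 + 135 + 156) gives (4,1) = 107.
Using row 3: 156 + 86 + 177 + ? → (3,1) = 498 − 419 = 79.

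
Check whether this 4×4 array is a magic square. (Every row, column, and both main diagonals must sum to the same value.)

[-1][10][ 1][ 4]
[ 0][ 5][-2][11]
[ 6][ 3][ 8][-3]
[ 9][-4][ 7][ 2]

Yes

Row 1: -1 + 10 + 1 + 4 = 14.
Row 2: 0 + 5 + (-2) + 11 = 14.
Row 3: 6 + 3 + 8 + (-3) = 14.
Row 4: 9 + (-4) + 7 + 2 = 14.
Column 1: -1 + 0 + 6 + 9 = 14.
Column 2: 10 + 5 + 3 + (-4) = 14.
Column 3: 1 + (-2) + 8 + 7 = 14.
Column 4: 4 + 11 + (-3) + 2 = 14.
Main diagonal: -1 + 5 + 8 + 2 = 14.
Anti-diagonal: 4 + (-2) + 3 + 9 = 14.
All lines sum to 14.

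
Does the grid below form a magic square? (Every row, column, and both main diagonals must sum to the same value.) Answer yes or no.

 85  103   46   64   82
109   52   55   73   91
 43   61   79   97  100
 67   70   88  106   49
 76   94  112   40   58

Row 1: 85 + 103 + 46 + 64 + 82 = 380.
Row 2: 109 + 52 + 55 + 73 + 91 = 380.
Row 3: 43 + 61 + 79 + 97 + 100 = 380.
Row 4: 67 + 70 + 88 + 106 + 49 = 380.
Row 5: 76 + 94 + 112 + 40 + 58 = 380.
Column 1: 85 + 109 + 43 + 67 + 76 = 380.
Column 2: 103 + 52 + 61 + 70 + 94 = 380.
Column 3: 46 + 55 + 79 + 88 + 112 = 380.
Column 4: 64 + 73 + 97 + 106 + 40 = 380.
Column 5: 82 + 91 + 100 + 49 + 58 = 380.
Main diagonal: 85 + 52 + 79 + 106 + 58 = 380.
Anti-diagonal: 82 + 73 + 79 + 70 + 76 = 380.
All lines sum to 380.

Yes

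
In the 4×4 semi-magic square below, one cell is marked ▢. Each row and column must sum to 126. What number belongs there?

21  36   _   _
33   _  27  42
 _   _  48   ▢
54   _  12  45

9

From row 2, 126 − (33 + 27 + 42) gives (2,2) = 24.
Using row 4: 54 + 12 + 45 + ? → (4,2) = 126 − 111 = 15.
The remaining cell in column 1 is (3,1) = 126 − 108 = 18.
From column 2, 126 − (36 + 24 + 15) gives (3,2) = 51.
Column 3 must total 126; the given cells sum to 87, so (1,3) = 39.
Row 1 must total 126; the given cells sum to 96, so (1,4) = 30.
From row 3, 126 − (18 + 51 + 48) gives (3,4) = 9.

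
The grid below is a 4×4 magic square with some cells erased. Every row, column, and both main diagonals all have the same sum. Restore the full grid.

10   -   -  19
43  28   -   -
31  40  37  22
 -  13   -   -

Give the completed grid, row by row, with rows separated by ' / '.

10 49 52 19 / 43 28 25 34 / 31 40 37 22 / 46 13 16 55

Row 3 is already complete: 31 + 40 + 37 + 22 = 130, so that is the magic constant.
Column 1 needs 130; the known cells sum to 84, so (4,1) = 46.
From column 2, 130 − (28 + 40 + 13) gives (1,2) = 49.
Main diagonal must total 130; the given cells sum to 75, so (4,4) = 55.
Anti-diagonal needs 130; the known cells sum to 105, so (2,3) = 25.
Using row 1: 10 + 49 + 19 + ? → (1,3) = 130 − 78 = 52.
From row 2, 130 − (43 + 28 + 25) gives (2,4) = 34.
Row 4 needs 130; the known cells sum to 114, so (4,3) = 16.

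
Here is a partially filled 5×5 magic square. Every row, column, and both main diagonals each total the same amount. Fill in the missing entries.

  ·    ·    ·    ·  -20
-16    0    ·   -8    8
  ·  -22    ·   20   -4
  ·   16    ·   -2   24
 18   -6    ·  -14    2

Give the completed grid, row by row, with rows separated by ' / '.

6 22 -12 14 -20 / -16 0 26 -8 8 / 12 -22 4 20 -4 / -10 16 -18 -2 24 / 18 -6 10 -14 2

Column 5 is already complete: -20 + 8 + -4 + 24 + 2 = 10, so that is the magic constant.
Row 2: -16 + 0 + (-8) + 8 + ? = 10, so (2,3) = 26.
Using row 5: 18 + (-6) + (-14) + 2 + ? → (5,3) = 10 − 0 = 10.
Using column 2: 0 + (-22) + 16 + (-6) + ? → (1,2) = 10 − (-12) = 22.
From column 4, 10 − (-8 + 20 + (-2) + (-14)) gives (1,4) = 14.
From anti-diagonal, 10 − (-20 + (-8) + 16 + 18) gives (3,3) = 4.
Row 3 needs 10; the known cells sum to -2, so (3,1) = 12.
Using main diagonal: 0 + 4 + (-2) + 2 + ? → (1,1) = 10 − 4 = 6.
Row 1 needs 10; the known cells sum to 22, so (1,3) = -12.
Column 1: 6 + (-16) + 12 + 18 + ? = 10, so (4,1) = -10.
Column 3 needs 10; the known cells sum to 28, so (4,3) = -18.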